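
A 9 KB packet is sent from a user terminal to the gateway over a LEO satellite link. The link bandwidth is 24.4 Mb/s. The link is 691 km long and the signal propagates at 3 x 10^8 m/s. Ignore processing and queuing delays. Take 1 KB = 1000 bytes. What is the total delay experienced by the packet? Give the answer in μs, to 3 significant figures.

L = 72000 bits.
Transmission delay = L/R = 72000 / 24400000 = 2950.82 μs.
Propagation delay = d/s = 691000 m / 300000000 m/s = 2303.33 μs.
Total = 5250 μs.

5250 μs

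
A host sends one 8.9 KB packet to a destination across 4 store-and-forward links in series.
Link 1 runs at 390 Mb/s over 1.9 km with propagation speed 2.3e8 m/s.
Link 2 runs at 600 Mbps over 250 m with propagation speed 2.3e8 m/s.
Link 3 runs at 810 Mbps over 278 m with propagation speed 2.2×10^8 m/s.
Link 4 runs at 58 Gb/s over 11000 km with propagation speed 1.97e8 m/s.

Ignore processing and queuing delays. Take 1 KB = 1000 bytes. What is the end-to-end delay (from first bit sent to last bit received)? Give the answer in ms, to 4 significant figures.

L = 71200 bits.
Transmission delays (L/R per hop): 0.182564, 0.118667, 0.0879012, 0.00122759 ms; sum = 0.39036 ms.
Propagation delays (d/s per hop): 0.00826087, 0.00108696, 0.00126364, 55.8376 ms; sum = 55.8482 ms.
End-to-end = 56.24 ms.

56.24 ms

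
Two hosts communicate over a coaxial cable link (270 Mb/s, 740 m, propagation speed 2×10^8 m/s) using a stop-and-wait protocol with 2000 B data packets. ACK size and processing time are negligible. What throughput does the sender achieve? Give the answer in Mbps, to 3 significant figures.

240 Mbps

t_tx = L/R = 16000/270000000 = 5.92593e-05 s.
t_prop = 740/200000000 = 3.7e-06 s; RTT = 7.4e-06 s.
Cycle = t_tx + RTT = 6.66593e-05 s.
Throughput = L / cycle = 16000 / 6.66593e-05 = 240 Mbps.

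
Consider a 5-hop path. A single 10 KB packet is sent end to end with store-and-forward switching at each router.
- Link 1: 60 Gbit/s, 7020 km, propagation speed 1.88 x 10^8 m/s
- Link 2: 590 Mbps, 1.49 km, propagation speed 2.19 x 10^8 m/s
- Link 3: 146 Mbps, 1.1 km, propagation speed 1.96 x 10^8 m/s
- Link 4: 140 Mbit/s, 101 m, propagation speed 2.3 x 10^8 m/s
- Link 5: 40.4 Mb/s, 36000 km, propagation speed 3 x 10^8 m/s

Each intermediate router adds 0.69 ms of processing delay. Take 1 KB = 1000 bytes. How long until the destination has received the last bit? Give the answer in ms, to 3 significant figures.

L = 80000 bits.
Transmission delays (L/R per hop): 0.00133333, 0.135593, 0.547945, 0.571429, 1.9802 ms; sum = 3.2365 ms.
Propagation delays (d/s per hop): 37.3404, 0.00680365, 0.00561224, 0.00043913, 120 ms; sum = 157.353 ms.
Processing at 4 router(s): 4 × 0.69 ms = 2.76 ms.
End-to-end = 163 ms.

163 ms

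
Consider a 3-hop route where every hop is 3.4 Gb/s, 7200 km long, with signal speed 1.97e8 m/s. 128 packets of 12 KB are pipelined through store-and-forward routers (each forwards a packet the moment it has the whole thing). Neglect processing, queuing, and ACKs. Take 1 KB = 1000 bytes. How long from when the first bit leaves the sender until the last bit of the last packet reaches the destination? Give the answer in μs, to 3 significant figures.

113000 μs

Per-hop transmission t_tx = L/R = 96000/3400000000 = 28.2353 μs.
Per-hop propagation t_prop = 7200000/197000000 = 36548.2 μs.
Pipeline fill: first packet needs 3·t_tx to clear all hops; remaining 127 packets each add one t_tx.
Total = (3+128-1)·t_tx + 3·t_prop = 130·28.2353 + 3·36548.2 = 113000 μs.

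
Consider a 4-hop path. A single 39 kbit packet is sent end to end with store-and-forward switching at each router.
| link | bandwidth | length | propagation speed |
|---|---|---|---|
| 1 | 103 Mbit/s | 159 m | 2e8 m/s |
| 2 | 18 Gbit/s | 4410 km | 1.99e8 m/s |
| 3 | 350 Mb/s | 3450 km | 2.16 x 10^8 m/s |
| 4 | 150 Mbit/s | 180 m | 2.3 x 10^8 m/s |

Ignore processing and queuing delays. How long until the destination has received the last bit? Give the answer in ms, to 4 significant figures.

L = 39000 bits.
Transmission delays (L/R per hop): 0.378641, 0.00216667, 0.111429, 0.26 ms; sum = 0.752236 ms.
Propagation delays (d/s per hop): 0.000795, 22.1608, 15.9722, 0.000782609 ms; sum = 38.1346 ms.
End-to-end = 38.89 ms.

38.89 ms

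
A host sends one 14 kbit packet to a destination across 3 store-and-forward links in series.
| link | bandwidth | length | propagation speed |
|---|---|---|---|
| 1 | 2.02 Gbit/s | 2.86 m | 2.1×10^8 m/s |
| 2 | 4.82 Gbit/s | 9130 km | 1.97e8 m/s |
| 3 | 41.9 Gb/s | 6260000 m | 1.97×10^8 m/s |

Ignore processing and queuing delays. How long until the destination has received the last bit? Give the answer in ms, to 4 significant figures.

L = 14000 bits.
Transmission delays (L/R per hop): 0.00693069, 0.00290456, 0.000334129 ms; sum = 0.0101694 ms.
Propagation delays (d/s per hop): 1.3619e-05, 46.3452, 31.7766 ms; sum = 78.1218 ms.
End-to-end = 78.13 ms.

78.13 ms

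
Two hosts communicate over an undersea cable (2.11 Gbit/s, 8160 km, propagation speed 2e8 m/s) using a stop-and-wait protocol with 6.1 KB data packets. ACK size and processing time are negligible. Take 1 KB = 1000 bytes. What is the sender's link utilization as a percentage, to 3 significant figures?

0.0283 %

t_tx = L/R = 48800/2.11e+09 = 2.3128e-05 s.
t_prop = 8160000/200000000 = 0.0408 s; RTT = 0.0816 s.
Cycle = t_tx + RTT = 0.0816231 s.
Utilization = t_tx / cycle = 2.3128e-05/0.0816231 = 0.0283 %.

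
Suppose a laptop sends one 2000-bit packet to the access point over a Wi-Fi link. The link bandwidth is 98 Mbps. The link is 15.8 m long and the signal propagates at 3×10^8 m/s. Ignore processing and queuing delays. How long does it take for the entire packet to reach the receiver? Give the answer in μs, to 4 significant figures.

Transmission delay = L/R = 2000 / 98000000 = 20.4082 μs.
Propagation delay = d/s = 15.8 m / 300000000 m/s = 0.0526667 μs.
Total = 20.46 μs.

20.46 μs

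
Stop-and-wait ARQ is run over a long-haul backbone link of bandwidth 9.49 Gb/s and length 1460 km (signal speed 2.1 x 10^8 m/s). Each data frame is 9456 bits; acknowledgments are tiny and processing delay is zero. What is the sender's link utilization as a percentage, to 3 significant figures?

t_tx = L/R = 9456/9490000000 = 9.96417e-07 s.
t_prop = 1460000/210000000 = 0.00695238 s; RTT = 0.0139048 s.
Cycle = t_tx + RTT = 0.0139058 s.
Utilization = t_tx / cycle = 9.96417e-07/0.0139058 = 0.00717 %.

0.00717 %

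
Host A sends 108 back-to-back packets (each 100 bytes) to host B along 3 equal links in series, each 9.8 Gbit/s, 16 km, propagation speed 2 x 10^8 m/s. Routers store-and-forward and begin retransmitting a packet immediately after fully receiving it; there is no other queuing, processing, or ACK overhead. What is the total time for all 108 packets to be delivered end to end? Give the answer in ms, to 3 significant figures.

0.249 ms

Per-hop transmission t_tx = L/R = 800/9800000000 = 8.16327e-05 ms.
Per-hop propagation t_prop = 16000/200000000 = 0.08 ms.
Pipeline fill: first packet needs 3·t_tx to clear all hops; remaining 107 packets each add one t_tx.
Total = (3+108-1)·t_tx + 3·t_prop = 110·8.16327e-05 + 3·0.08 = 0.249 ms.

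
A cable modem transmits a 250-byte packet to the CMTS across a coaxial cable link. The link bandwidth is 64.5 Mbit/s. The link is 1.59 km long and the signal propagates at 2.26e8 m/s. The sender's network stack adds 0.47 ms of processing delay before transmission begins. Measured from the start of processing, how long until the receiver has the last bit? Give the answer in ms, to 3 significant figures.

L = 250 × 8 = 2000 bits.
Transmission delay = L/R = 2000 / 64500000 = 0.0310078 ms.
Propagation delay = d/s = 1590 m / 2.26e+08 m/s = 0.0070354 ms.
Plus processing delay 0.47 ms = 0.47 ms.
Total = 0.508 ms.

0.508 ms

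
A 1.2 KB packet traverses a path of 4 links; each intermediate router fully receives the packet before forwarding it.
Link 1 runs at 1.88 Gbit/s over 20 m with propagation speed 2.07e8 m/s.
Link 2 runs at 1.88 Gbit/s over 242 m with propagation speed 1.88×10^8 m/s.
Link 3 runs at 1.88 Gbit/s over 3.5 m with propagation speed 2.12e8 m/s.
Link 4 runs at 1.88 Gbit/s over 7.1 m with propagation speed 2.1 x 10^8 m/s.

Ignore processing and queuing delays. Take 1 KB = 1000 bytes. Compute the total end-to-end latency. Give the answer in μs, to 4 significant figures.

21.86 μs

L = 9600 bits.
Transmission delay per hop = L/R = 9600/1880000000 = 5.10638 μs; 4 hops → 20.4255 μs.
Propagation delays (d/s per hop): 0.0966184, 1.28723, 0.0165094, 0.0338095 μs; sum = 1.43417 μs.
End-to-end = 21.86 μs.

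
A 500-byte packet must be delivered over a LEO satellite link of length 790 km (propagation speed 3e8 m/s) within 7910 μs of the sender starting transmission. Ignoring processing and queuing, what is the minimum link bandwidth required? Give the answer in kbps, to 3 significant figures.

L = 4000 bits.
Propagation delay = 790000 / 300000000 = 2633.33 μs.
Transmission budget = 7910 − 2633.33 = 5276.67 μs.
R ≥ L / t_tx = 4000 bits / 0.00527667 s = 758 kbps.

758 kbps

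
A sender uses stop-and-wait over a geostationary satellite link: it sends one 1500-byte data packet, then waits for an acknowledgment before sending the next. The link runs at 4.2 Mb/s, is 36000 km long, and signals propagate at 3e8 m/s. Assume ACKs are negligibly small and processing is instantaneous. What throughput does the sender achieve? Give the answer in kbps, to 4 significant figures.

49.41 kbps

t_tx = L/R = 12000/4200000 = 0.00285714 s.
t_prop = 36000000/300000000 = 0.12 s; RTT = 0.24 s.
Cycle = t_tx + RTT = 0.242857 s.
Throughput = L / cycle = 12000 / 0.242857 = 49.41 kbps.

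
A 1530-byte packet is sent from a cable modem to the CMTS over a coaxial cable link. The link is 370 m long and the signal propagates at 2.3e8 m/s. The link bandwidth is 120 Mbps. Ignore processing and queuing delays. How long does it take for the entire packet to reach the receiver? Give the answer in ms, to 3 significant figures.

L = 1530 × 8 = 12240 bits.
Transmission delay = L/R = 12240 / 120000000 = 0.102 ms.
Propagation delay = d/s = 370 m / 2.3e+08 m/s = 0.0016087 ms.
Total = 0.104 ms.

0.104 ms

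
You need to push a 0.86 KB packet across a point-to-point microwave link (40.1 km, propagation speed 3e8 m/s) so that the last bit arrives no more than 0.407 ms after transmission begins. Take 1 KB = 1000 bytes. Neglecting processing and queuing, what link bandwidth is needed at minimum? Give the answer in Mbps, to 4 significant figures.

L = 6880 bits.
Propagation delay = 40100 / 300000000 = 0.133667 ms.
Transmission budget = 0.407 − 0.133667 = 0.273333 ms.
R ≥ L / t_tx = 6880 bits / 0.000273333 s = 25.17 Mbps.

25.17 Mbps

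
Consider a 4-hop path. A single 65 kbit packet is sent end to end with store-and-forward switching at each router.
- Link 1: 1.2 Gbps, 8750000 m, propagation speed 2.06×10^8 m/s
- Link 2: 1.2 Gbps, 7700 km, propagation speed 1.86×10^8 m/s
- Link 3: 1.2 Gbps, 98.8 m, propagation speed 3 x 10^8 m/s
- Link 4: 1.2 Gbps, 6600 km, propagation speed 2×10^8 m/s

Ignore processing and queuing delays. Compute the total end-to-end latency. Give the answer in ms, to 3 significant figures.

117 ms

L = 65000 bits.
Transmission delay per hop = L/R = 65000/1200000000 = 0.0541667 ms; 4 hops → 0.216667 ms.
Propagation delays (d/s per hop): 42.4757, 41.3978, 0.000329333, 33 ms; sum = 116.874 ms.
End-to-end = 117 ms.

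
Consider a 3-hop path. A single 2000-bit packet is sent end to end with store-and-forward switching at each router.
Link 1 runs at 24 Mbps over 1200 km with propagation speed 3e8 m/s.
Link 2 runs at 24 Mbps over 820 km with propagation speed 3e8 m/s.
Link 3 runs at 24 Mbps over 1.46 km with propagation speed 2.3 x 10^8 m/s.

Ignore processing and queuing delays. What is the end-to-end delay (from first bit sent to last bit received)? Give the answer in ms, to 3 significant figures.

Transmission delay per hop = L/R = 2000/24000000 = 0.0833333 ms; 3 hops → 0.25 ms.
Propagation delays (d/s per hop): 4, 2.73333, 0.00634783 ms; sum = 6.73968 ms.
End-to-end = 6.99 ms.

6.99 ms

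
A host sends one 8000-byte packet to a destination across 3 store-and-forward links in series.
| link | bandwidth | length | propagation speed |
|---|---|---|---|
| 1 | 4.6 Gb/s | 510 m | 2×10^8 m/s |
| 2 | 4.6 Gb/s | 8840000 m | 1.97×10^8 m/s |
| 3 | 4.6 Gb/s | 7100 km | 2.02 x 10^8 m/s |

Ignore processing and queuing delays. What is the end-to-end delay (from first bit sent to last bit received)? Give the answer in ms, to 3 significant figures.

L = 8000 × 8 = 64000 bits.
Transmission delay per hop = L/R = 64000/4600000000 = 0.013913 ms; 3 hops → 0.0417391 ms.
Propagation delays (d/s per hop): 0.00255, 44.8731, 35.1485 ms; sum = 80.0242 ms.
End-to-end = 80.1 ms.

80.1 ms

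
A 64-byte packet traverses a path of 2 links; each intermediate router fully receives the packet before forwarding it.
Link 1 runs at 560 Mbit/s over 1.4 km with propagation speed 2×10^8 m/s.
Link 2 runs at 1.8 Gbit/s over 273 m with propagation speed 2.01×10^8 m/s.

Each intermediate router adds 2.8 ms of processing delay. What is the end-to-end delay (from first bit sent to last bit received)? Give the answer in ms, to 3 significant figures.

L = 64 × 8 = 512 bits.
Transmission delays (L/R per hop): 0.000914286, 0.000284444 ms; sum = 0.00119873 ms.
Propagation delays (d/s per hop): 0.007, 0.00135821 ms; sum = 0.00835821 ms.
Processing at 1 router(s): 1 × 2.8 ms = 2.8 ms.
End-to-end = 2.81 ms.

2.81 ms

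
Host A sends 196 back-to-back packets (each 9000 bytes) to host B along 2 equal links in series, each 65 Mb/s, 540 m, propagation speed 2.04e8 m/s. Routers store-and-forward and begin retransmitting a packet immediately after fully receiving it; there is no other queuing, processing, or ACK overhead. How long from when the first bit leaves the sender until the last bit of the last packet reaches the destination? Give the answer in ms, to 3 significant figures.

Per-hop transmission t_tx = L/R = 72000/65000000 = 1.10769 ms.
Per-hop propagation t_prop = 540/204000000 = 0.00264706 ms.
Pipeline fill: first packet needs 2·t_tx to clear all hops; remaining 195 packets each add one t_tx.
Total = (2+196-1)·t_tx + 2·t_prop = 197·1.10769 + 2·0.00264706 = 218 ms.

218 ms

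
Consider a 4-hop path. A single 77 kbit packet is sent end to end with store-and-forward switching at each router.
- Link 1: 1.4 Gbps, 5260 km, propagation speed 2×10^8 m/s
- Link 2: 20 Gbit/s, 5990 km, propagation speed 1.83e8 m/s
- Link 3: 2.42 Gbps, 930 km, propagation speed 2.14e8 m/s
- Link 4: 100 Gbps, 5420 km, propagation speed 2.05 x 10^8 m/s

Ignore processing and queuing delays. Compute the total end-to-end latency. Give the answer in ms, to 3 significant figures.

89.9 ms

L = 77000 bits.
Transmission delays (L/R per hop): 0.055, 0.00385, 0.0318182, 0.00077 ms; sum = 0.0914382 ms.
Propagation delays (d/s per hop): 26.3, 32.7322, 4.34579, 26.439 ms; sum = 89.8171 ms.
End-to-end = 89.9 ms.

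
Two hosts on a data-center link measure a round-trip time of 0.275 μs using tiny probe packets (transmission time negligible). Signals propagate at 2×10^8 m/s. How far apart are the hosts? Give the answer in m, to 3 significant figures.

One-way propagation = RTT/2 = 0.1375 μs.
d = s × t = 200000000 × 1.375e-07 = 27.5 m.

27.5 m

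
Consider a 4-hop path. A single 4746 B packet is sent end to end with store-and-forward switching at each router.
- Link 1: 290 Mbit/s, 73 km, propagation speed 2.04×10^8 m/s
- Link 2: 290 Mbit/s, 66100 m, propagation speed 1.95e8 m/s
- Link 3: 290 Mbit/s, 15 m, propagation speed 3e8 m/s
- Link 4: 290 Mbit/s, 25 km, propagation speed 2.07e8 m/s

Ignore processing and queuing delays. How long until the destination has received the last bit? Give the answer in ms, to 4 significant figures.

1.341 ms

L = 4746 × 8 = 37968 bits.
Transmission delay per hop = L/R = 37968/290000000 = 0.130924 ms; 4 hops → 0.523697 ms.
Propagation delays (d/s per hop): 0.357843, 0.338974, 5e-05, 0.120773 ms; sum = 0.81764 ms.
End-to-end = 1.341 ms.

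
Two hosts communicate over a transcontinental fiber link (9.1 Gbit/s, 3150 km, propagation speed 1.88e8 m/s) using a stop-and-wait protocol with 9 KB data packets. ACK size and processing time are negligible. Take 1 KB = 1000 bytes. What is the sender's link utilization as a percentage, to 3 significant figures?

0.0236 %

t_tx = L/R = 72000/9100000000 = 7.91209e-06 s.
t_prop = 3150000/188000000 = 0.0167553 s; RTT = 0.0335106 s.
Cycle = t_tx + RTT = 0.0335186 s.
Utilization = t_tx / cycle = 7.91209e-06/0.0335186 = 0.0236 %.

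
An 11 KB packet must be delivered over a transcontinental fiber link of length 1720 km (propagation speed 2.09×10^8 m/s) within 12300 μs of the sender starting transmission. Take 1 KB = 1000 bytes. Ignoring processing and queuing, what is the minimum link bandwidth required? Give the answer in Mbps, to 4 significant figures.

L = 88000 bits.
Propagation delay = 1720000 / 209000000 = 8229.67 μs.
Transmission budget = 12300 − 8229.67 = 4070.33 μs.
R ≥ L / t_tx = 88000 bits / 0.00407033 s = 21.62 Mbps.

21.62 Mbps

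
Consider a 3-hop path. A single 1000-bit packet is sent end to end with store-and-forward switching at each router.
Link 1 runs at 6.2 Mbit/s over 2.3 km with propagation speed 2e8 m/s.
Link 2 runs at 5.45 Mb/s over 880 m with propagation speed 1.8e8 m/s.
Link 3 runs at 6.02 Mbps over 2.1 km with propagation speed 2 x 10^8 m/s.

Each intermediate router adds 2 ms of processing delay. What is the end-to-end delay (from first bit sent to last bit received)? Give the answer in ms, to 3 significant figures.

Transmission delays (L/R per hop): 0.16129, 0.183486, 0.166113 ms; sum = 0.51089 ms.
Propagation delays (d/s per hop): 0.0115, 0.00488889, 0.0105 ms; sum = 0.0268889 ms.
Processing at 2 router(s): 2 × 2 ms = 4 ms.
End-to-end = 4.54 ms.

4.54 ms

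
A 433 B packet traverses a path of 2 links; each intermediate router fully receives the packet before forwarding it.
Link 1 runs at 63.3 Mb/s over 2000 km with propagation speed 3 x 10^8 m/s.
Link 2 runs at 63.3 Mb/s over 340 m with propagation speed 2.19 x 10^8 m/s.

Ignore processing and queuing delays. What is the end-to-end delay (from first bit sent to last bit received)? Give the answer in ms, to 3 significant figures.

L = 433 × 8 = 3464 bits.
Transmission delay per hop = L/R = 3464/63300000 = 0.0547235 ms; 2 hops → 0.109447 ms.
Propagation delays (d/s per hop): 6.66667, 0.00155251 ms; sum = 6.66822 ms.
End-to-end = 6.78 ms.

6.78 ms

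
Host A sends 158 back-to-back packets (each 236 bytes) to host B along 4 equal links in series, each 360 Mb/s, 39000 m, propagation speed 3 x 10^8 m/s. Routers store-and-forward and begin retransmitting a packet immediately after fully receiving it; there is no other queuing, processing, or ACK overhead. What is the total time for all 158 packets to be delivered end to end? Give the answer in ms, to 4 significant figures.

Per-hop transmission t_tx = L/R = 1888/360000000 = 0.00524444 ms.
Per-hop propagation t_prop = 39000/300000000 = 0.13 ms.
Pipeline fill: first packet needs 4·t_tx to clear all hops; remaining 157 packets each add one t_tx.
Total = (4+158-1)·t_tx + 4·t_prop = 161·0.00524444 + 4·0.13 = 1.364 ms.

1.364 ms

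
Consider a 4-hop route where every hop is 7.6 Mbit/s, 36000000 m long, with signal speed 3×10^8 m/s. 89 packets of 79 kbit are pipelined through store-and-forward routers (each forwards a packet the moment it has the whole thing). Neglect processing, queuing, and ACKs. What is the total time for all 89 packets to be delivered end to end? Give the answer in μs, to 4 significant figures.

1436000 μs

Per-hop transmission t_tx = L/R = 79000/7600000 = 10394.7 μs.
Per-hop propagation t_prop = 36000000/300000000 = 120000 μs.
Pipeline fill: first packet needs 4·t_tx to clear all hops; remaining 88 packets each add one t_tx.
Total = (4+89-1)·t_tx + 4·t_prop = 92·10394.7 + 4·120000 = 1436000 μs.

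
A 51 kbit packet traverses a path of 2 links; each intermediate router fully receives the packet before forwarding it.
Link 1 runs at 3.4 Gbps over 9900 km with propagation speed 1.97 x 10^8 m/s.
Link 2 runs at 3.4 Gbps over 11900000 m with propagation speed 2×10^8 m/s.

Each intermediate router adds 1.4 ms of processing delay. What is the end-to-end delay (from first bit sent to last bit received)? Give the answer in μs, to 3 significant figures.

L = 51000 bits.
Transmission delay per hop = L/R = 51000/3400000000 = 15 μs; 2 hops → 30 μs.
Propagation delays (d/s per hop): 50253.8, 59500 μs; sum = 109754 μs.
Processing at 1 router(s): 1 × 1.4 ms = 1400 μs.
End-to-end = 111000 μs.

111000 μs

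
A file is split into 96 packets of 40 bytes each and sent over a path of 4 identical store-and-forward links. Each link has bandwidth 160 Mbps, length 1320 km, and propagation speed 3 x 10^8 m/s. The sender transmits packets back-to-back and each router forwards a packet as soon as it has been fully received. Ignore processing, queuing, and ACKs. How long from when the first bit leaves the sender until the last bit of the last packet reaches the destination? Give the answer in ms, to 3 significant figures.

17.8 ms

Per-hop transmission t_tx = L/R = 320/160000000 = 0.002 ms.
Per-hop propagation t_prop = 1320000/300000000 = 4.4 ms.
Pipeline fill: first packet needs 4·t_tx to clear all hops; remaining 95 packets each add one t_tx.
Total = (4+96-1)·t_tx + 4·t_prop = 99·0.002 + 4·4.4 = 17.8 ms.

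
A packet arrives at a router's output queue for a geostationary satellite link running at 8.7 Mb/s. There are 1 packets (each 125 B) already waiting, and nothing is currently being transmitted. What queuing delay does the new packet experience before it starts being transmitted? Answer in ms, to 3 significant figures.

Each queued packet: L/R = 1000/8700000 = 0.114943 ms.
1 queued → 0.114943 ms.
Queuing delay = 0.115 ms.

0.115 ms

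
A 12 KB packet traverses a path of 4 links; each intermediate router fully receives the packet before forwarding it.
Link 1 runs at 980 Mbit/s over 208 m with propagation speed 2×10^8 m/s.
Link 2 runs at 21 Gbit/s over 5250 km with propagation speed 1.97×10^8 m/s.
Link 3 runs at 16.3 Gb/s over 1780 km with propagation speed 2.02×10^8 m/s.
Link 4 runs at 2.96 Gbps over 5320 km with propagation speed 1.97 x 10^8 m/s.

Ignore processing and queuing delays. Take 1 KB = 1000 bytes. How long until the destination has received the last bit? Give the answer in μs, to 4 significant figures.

62610 μs

L = 96000 bits.
Transmission delays (L/R per hop): 97.9592, 4.57143, 5.88957, 32.4324 μs; sum = 140.853 μs.
Propagation delays (d/s per hop): 1.04, 26649.7, 8811.88, 27005.1 μs; sum = 62467.7 μs.
End-to-end = 62610 μs.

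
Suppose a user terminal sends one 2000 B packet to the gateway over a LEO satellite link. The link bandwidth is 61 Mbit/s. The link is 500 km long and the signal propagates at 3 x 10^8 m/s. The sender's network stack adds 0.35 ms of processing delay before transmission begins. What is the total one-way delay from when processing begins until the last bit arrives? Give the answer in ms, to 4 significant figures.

L = 2000 × 8 = 16000 bits.
Transmission delay = L/R = 16000 / 61000000 = 0.262295 ms.
Propagation delay = d/s = 500000 m / 300000000 m/s = 1.66667 ms.
Plus processing delay 0.35 ms = 0.35 ms.
Total = 2.279 ms.

2.279 ms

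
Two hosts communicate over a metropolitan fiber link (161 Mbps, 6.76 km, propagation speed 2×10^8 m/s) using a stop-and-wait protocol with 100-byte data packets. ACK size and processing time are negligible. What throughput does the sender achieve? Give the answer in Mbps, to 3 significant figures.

11.0 Mbps

t_tx = L/R = 800/161000000 = 4.96894e-06 s.
t_prop = 6760/200000000 = 3.38e-05 s; RTT = 6.76e-05 s.
Cycle = t_tx + RTT = 7.25689e-05 s.
Throughput = L / cycle = 800 / 7.25689e-05 = 11.0 Mbps.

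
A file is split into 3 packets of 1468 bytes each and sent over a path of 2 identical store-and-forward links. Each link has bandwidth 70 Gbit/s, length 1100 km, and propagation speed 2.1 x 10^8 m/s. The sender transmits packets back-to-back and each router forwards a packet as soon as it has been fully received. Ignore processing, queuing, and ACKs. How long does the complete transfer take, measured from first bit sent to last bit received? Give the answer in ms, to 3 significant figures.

10.5 ms

Per-hop transmission t_tx = L/R = 11744/70000000000 = 0.000167771 ms.
Per-hop propagation t_prop = 1100000/210000000 = 5.2381 ms.
Pipeline fill: first packet needs 2·t_tx to clear all hops; remaining 2 packets each add one t_tx.
Total = (2+3-1)·t_tx + 2·t_prop = 4·0.000167771 + 2·5.2381 = 10.5 ms.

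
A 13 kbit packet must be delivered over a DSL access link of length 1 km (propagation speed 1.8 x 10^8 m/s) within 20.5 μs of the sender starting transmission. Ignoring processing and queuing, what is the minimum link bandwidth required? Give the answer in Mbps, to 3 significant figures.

Propagation delay = 1000 / 180000000 = 5.55556 μs.
Transmission budget = 20.5 − 5.55556 = 14.9444 μs.
R ≥ L / t_tx = 13000 bits / 1.49444e-05 s = 870 Mbps.

870 Mbps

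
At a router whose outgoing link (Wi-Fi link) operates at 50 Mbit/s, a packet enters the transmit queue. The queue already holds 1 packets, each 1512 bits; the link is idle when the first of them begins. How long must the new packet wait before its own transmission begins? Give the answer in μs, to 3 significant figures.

30.2 μs

Each queued packet: L/R = 1512/50000000 = 30.24 μs.
1 queued → 30.24 μs.
Queuing delay = 30.2 μs.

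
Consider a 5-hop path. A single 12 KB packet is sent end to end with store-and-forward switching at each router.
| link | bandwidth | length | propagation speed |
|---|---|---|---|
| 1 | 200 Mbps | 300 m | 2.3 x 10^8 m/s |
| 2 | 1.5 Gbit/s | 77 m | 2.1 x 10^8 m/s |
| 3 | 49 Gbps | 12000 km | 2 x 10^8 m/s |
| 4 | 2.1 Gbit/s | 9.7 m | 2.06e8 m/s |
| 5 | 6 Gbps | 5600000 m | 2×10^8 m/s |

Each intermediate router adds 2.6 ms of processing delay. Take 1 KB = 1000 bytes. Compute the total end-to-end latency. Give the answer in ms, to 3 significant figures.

L = 96000 bits.
Transmission delays (L/R per hop): 0.48, 0.064, 0.00195918, 0.0457143, 0.016 ms; sum = 0.607673 ms.
Propagation delays (d/s per hop): 0.00130435, 0.000366667, 60, 4.70874e-05, 28 ms; sum = 88.0017 ms.
Processing at 4 router(s): 4 × 2.6 ms = 10.4 ms.
End-to-end = 99.0 ms.

99.0 ms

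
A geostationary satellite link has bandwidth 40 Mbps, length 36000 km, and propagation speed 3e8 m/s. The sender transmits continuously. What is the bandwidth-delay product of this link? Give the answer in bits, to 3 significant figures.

4800000 bits

Propagation delay = 36000000 / 300000000 = 0.12 s.
BDP = R × t_prop = 40000000 × 0.12 = 4800000 bits.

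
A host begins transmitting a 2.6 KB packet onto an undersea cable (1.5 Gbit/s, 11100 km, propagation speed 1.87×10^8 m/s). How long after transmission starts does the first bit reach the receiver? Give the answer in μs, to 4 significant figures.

First bit experiences only propagation delay: d/s = 11100000/187000000 = 59360 μs.

59360 μs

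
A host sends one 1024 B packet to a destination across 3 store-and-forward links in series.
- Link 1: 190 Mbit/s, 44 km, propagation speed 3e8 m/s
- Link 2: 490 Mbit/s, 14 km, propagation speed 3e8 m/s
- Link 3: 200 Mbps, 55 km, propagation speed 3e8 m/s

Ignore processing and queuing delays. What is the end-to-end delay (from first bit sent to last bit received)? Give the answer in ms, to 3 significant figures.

0.477 ms

L = 1024 × 8 = 8192 bits.
Transmission delays (L/R per hop): 0.0431158, 0.0167184, 0.04096 ms; sum = 0.100794 ms.
Propagation delays (d/s per hop): 0.146667, 0.0466667, 0.183333 ms; sum = 0.376667 ms.
End-to-end = 0.477 ms.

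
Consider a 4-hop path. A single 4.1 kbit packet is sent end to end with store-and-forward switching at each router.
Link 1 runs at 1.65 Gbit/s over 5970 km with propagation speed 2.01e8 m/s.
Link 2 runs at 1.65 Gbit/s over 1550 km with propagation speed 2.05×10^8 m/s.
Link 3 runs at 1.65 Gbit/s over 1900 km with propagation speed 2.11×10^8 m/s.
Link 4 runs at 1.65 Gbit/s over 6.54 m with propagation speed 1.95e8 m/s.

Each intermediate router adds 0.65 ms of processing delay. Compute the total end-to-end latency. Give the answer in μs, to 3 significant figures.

L = 4100 bits.
Transmission delay per hop = L/R = 4100/1650000000 = 2.48485 μs; 4 hops → 9.93939 μs.
Propagation delays (d/s per hop): 29701.5, 7560.98, 9004.74, 0.0335385 μs; sum = 46267.2 μs.
Processing at 3 router(s): 3 × 0.65 ms = 1950 μs.
End-to-end = 48200 μs.

48200 μs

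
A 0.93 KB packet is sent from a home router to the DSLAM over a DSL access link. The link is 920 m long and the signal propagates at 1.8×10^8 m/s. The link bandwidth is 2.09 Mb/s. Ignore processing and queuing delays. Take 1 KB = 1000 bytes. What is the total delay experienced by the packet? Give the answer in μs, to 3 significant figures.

L = 7440 bits.
Transmission delay = L/R = 7440 / 2.09e+06 = 3559.81 μs.
Propagation delay = d/s = 920 m / 180000000 m/s = 5.11111 μs.
Total = 3560 μs.

3560 μs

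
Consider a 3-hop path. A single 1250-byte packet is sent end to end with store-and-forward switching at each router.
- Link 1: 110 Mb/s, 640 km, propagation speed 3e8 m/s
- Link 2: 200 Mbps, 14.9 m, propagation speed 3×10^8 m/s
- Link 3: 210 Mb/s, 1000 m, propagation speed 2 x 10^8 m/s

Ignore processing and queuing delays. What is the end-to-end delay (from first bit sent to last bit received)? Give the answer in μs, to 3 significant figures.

2330 μs

L = 1250 × 8 = 10000 bits.
Transmission delays (L/R per hop): 90.9091, 50, 47.619 μs; sum = 188.528 μs.
Propagation delays (d/s per hop): 2133.33, 0.0496667, 5 μs; sum = 2138.38 μs.
End-to-end = 2330 μs.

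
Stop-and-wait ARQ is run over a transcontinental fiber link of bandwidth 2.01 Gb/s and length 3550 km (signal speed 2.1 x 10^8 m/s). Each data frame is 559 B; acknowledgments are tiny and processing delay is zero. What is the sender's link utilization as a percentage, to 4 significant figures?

t_tx = L/R = 4472/2.01e+09 = 2.22488e-06 s.
t_prop = 3550000/210000000 = 0.0169048 s; RTT = 0.0338095 s.
Cycle = t_tx + RTT = 0.0338117 s.
Utilization = t_tx / cycle = 2.22488e-06/0.0338117 = 0.006580 %.

0.006580 %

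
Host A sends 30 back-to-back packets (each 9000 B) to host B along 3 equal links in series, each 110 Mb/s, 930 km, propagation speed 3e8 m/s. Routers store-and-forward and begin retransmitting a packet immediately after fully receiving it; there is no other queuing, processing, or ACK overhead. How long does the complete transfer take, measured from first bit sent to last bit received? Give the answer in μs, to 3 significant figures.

30200 μs

Per-hop transmission t_tx = L/R = 72000/110000000 = 654.545 μs.
Per-hop propagation t_prop = 930000/300000000 = 3100 μs.
Pipeline fill: first packet needs 3·t_tx to clear all hops; remaining 29 packets each add one t_tx.
Total = (3+30-1)·t_tx + 3·t_prop = 32·654.545 + 3·3100 = 30200 μs.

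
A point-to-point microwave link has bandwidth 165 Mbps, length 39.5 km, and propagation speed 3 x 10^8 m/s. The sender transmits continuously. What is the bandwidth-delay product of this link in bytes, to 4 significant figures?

Propagation delay = 39500 / 300000000 = 0.000131667 s.
BDP = R × t_prop = 165000000 × 0.000131667 = 21725 bits.
In bytes: 21725/8 = 2716 bytes.

2716 bytes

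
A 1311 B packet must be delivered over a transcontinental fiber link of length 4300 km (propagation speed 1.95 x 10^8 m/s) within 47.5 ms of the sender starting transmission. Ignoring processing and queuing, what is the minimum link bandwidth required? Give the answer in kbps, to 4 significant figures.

L = 10488 bits.
Propagation delay = 4300000 / 195000000 = 22.0513 ms.
Transmission budget = 47.5 − 22.0513 = 25.4487 ms.
R ≥ L / t_tx = 10488 bits / 0.0254487 s = 412.1 kbps.

412.1 kbps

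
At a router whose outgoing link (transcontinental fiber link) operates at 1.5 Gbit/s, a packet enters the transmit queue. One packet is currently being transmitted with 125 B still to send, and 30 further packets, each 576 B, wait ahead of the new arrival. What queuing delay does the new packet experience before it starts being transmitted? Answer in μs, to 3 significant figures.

92.8 μs

Each queued packet: L/R = 4608/1500000000 = 3.072 μs.
30 queued → 92.16 μs.
Plus remaining 1000 bits of current packet: 0.666667 μs.
Queuing delay = 92.8 μs.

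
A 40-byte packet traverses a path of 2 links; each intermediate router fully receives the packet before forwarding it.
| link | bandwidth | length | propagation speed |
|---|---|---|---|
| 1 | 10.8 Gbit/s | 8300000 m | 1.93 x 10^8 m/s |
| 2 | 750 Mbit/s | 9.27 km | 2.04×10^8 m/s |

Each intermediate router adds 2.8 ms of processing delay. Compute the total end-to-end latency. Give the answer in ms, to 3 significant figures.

L = 40 × 8 = 320 bits.
Transmission delays (L/R per hop): 2.96296e-05, 0.000426667 ms; sum = 0.000456296 ms.
Propagation delays (d/s per hop): 43.0052, 0.0454412 ms; sum = 43.0506 ms.
Processing at 1 router(s): 1 × 2.8 ms = 2.8 ms.
End-to-end = 45.9 ms.

45.9 ms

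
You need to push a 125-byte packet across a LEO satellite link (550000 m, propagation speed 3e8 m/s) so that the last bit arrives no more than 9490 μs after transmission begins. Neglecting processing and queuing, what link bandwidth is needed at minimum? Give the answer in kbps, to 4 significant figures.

130.6 kbps

L = 1000 bits.
Propagation delay = 550000 / 300000000 = 1833.33 μs.
Transmission budget = 9490 − 1833.33 = 7656.67 μs.
R ≥ L / t_tx = 1000 bits / 0.00765667 s = 130.6 kbps.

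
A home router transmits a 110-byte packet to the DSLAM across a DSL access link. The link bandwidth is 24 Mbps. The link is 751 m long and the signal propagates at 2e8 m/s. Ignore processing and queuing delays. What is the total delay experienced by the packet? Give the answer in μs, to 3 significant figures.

40.4 μs

L = 110 × 8 = 880 bits.
Transmission delay = L/R = 880 / 24000000 = 36.6667 μs.
Propagation delay = d/s = 751 m / 200000000 m/s = 3.755 μs.
Total = 40.4 μs.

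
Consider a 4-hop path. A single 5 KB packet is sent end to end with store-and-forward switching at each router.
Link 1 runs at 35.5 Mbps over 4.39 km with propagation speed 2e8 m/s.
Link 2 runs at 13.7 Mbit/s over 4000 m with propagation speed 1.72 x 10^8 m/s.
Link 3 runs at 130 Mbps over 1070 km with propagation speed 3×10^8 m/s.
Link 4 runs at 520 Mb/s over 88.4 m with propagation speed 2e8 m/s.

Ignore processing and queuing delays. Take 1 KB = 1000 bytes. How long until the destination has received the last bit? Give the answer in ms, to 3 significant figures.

8.04 ms

L = 40000 bits.
Transmission delays (L/R per hop): 1.12676, 2.91971, 0.307692, 0.0769231 ms; sum = 4.43108 ms.
Propagation delays (d/s per hop): 0.02195, 0.0232558, 3.56667, 0.000442 ms; sum = 3.61231 ms.
End-to-end = 8.04 ms.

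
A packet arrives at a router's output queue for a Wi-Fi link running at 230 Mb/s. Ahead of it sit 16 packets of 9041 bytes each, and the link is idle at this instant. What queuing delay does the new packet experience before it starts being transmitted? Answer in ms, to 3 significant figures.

Each queued packet: L/R = 72328/230000000 = 0.31447 ms.
16 queued → 5.03151 ms.
Queuing delay = 5.03 ms.

5.03 ms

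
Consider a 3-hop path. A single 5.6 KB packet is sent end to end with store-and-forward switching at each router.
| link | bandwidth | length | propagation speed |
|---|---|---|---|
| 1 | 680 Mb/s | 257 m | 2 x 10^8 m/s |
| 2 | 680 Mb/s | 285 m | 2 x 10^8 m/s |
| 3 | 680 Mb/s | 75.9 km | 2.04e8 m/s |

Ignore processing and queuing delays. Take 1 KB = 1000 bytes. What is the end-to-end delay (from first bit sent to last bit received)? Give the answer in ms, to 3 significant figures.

0.572 ms

L = 44800 bits.
Transmission delay per hop = L/R = 44800/680000000 = 0.0658824 ms; 3 hops → 0.197647 ms.
Propagation delays (d/s per hop): 0.001285, 0.001425, 0.372059 ms; sum = 0.374769 ms.
End-to-end = 0.572 ms.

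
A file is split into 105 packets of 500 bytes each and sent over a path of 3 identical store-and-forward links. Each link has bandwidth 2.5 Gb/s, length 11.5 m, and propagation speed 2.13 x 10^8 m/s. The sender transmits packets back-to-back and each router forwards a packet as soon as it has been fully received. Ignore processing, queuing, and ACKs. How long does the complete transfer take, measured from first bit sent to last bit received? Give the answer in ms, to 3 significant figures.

0.171 ms

Per-hop transmission t_tx = L/R = 4000/2500000000 = 0.0016 ms.
Per-hop propagation t_prop = 11.5/213000000 = 5.39906e-05 ms.
Pipeline fill: first packet needs 3·t_tx to clear all hops; remaining 104 packets each add one t_tx.
Total = (3+105-1)·t_tx + 3·t_prop = 107·0.0016 + 3·5.39906e-05 = 0.171 ms.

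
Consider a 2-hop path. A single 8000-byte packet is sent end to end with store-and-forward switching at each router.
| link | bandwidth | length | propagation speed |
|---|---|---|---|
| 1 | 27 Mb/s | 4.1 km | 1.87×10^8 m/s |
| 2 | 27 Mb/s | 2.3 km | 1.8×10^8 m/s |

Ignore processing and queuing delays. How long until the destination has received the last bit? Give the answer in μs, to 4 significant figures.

L = 8000 × 8 = 64000 bits.
Transmission delay per hop = L/R = 64000/27000000 = 2370.37 μs; 2 hops → 4740.74 μs.
Propagation delays (d/s per hop): 21.9251, 12.7778 μs; sum = 34.7029 μs.
End-to-end = 4775 μs.

4775 μs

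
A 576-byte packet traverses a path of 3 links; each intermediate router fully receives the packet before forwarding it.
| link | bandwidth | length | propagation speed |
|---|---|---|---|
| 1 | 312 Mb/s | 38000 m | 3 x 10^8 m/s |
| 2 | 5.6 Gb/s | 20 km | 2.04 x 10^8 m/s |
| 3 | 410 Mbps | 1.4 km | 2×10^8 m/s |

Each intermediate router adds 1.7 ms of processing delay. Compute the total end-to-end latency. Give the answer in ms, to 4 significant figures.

L = 576 × 8 = 4608 bits.
Transmission delays (L/R per hop): 0.0147692, 0.000822857, 0.011239 ms; sum = 0.0268311 ms.
Propagation delays (d/s per hop): 0.126667, 0.0980392, 0.007 ms; sum = 0.231706 ms.
Processing at 2 router(s): 2 × 1.7 ms = 3.4 ms.
End-to-end = 3.659 ms.

3.659 ms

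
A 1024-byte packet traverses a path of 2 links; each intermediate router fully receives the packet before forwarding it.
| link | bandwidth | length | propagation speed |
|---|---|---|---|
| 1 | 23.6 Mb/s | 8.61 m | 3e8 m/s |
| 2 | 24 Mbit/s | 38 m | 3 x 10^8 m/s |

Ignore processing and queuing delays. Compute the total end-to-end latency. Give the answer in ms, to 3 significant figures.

L = 1024 × 8 = 8192 bits.
Transmission delays (L/R per hop): 0.347119, 0.341333 ms; sum = 0.688452 ms.
Propagation delays (d/s per hop): 2.87e-05, 0.000126667 ms; sum = 0.000155367 ms.
End-to-end = 0.689 ms.

0.689 ms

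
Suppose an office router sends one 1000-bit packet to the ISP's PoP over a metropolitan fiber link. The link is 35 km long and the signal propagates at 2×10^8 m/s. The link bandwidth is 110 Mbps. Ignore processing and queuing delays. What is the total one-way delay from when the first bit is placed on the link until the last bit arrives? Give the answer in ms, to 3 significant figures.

Transmission delay = L/R = 1000 / 110000000 = 0.00909091 ms.
Propagation delay = d/s = 35000 m / 200000000 m/s = 0.175 ms.
Total = 0.184 ms.

0.184 ms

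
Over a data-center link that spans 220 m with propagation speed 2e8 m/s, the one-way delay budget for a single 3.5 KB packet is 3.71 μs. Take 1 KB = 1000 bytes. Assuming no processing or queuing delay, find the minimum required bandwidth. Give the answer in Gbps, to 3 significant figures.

L = 28000 bits.
Propagation delay = 220 / 200000000 = 1.1 μs.
Transmission budget = 3.71 − 1.1 = 2.61 μs.
R ≥ L / t_tx = 28000 bits / 2.61e-06 s = 10.7 Gbps.

10.7 Gbps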